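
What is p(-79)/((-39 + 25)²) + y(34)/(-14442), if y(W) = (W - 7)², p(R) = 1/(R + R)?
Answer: -3765019/74539976 ≈ -0.050510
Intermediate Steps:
p(R) = 1/(2*R)
y(W) = (-7 + W)²
p(-79)/((-39 + 25)²) + y(34)/(-14442) = ((½)/(-79))/((-39 + 25)²) + (-7 + 34)²/(-14442) = ((½)*(-1/79))/((-14)²) + 27²*(-1/14442) = -1/158/196 + 729*(-1/14442) = -1/158*1/196 - 243/4814 = -1/30968 - 243/4814 = -3765019/74539976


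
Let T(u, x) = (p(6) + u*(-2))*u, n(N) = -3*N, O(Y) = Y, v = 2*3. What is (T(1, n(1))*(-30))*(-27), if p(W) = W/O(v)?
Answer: -810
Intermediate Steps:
v = 6
p(W) = W/6
T(u, x) = u*(1 - 2*u) (T(u, x) = ((⅙)*6 + u*(-2))*u = (1 - 2*u)*u = u*(1 - 2*u))
(T(1, n(1))*(-30))*(-27) = ((1*(1 - 2*1))*(-30))*(-27) = ((1*(1 - 2))*(-30))*(-27) = ((1*(-1))*(-30))*(-27) = -1*(-30)*(-27) = 30*(-27) = -810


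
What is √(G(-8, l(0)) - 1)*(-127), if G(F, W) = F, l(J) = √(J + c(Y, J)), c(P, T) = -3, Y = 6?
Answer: -381*I ≈ -381.0*I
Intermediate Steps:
l(J) = √(-3 + J) (l(J) = √(J - 3) = √(-3 + J))
√(G(-8, l(0)) - 1)*(-127) = √(-8 - 1)*(-127) = √(-9)*(-127) = (3*I)*(-127) = -381*I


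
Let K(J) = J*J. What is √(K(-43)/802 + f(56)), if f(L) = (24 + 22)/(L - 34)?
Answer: √342161270/8822 ≈ 2.0968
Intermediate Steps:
K(J) = J²
f(L) = 46/(-34 + L)
√(K(-43)/802 + f(56)) = √((-43)²/802 + 46/(-34 + 56)) = √(1849*(1/802) + 46/22) = √(1849/802 + 46*(1/22)) = √(1849/802 + 23/11) = √(38785/8822) = √342161270/8822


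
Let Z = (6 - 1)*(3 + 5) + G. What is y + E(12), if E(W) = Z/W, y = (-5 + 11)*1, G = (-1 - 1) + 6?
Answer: 29/3 ≈ 9.6667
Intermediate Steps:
G = 4 (G = -2 + 6 = 4)
y = 6 (y = 6*1 = 6)
Z = 44 (Z = (6 - 1)*(3 + 5) + 4 = 5*8 + 4 = 40 + 4 = 44)
E(W) = 44/W
y + E(12) = 6 + 44/12 = 6 + 44*(1/12) = 6 + 11/3 = 29/3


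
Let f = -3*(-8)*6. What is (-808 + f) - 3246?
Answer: -3910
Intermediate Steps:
f = 144 (f = 24*6 = 144)
(-808 + f) - 3246 = (-808 + 144) - 3246 = -664 - 3246 = -3910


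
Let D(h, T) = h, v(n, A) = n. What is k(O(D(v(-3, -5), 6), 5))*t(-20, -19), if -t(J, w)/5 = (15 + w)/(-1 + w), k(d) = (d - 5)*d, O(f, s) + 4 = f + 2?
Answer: -50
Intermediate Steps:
O(f, s) = -2 + f (O(f, s) = -4 + (f + 2) = -4 + (2 + f) = -2 + f)
k(d) = d*(-5 + d) (k(d) = (-5 + d)*d = d*(-5 + d))
t(J, w) = -5*(15 + w)/(-1 + w)
k(O(D(v(-3, -5), 6), 5))*t(-20, -19) = ((-2 - 3)*(-5 + (-2 - 3)))*(5*(-15 - 1*(-19))/(-1 - 19)) = (-5*(-5 - 5))*(5*(-15 + 19)/(-20)) = (-5*(-10))*(5*(-1/20)*4) = 50*(-1) = -50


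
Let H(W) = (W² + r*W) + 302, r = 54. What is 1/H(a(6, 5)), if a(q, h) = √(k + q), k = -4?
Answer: 38/10823 - 27*√2/43292 ≈ 0.0026290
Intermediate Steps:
a(q, h) = √(-4 + q)
H(W) = 302 + W² + 54*W (H(W) = (W² + 54*W) + 302 = 302 + W² + 54*W)
1/H(a(6, 5)) = 1/(302 + (√(-4 + 6))² + 54*√(-4 + 6)) = 1/(302 + (√2)² + 54*√2) = 1/(302 + 2 + 54*√2) = 1/(304 + 54*√2)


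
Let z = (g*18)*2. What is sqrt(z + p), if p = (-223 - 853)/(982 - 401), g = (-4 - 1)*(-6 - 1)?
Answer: 2*sqrt(106175426)/581 ≈ 35.470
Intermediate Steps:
g = 35 (g = -5*(-7) = 35)
z = 1260 (z = (35*18)*2 = 630*2 = 1260)
p = -1076/581 ≈ -1.8520
sqrt(z + p) = sqrt(1260 - 1076/581) = sqrt(730984/581) = 2*sqrt(106175426)/581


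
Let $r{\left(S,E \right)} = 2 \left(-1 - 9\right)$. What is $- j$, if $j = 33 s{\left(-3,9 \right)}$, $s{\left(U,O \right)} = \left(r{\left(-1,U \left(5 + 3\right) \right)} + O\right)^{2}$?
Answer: $-3993$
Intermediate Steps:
$r{\left(S,E \right)} = -20$ ($r{\left(S,E \right)} = 2 \left(-1 - 9\right) = 2 \left(-10\right) = -20$)
$s{\left(U,O \right)} = \left(-20 + O\right)^{2}$
$j = 3993$ ($j = 33 \left(-20 + 9\right)^{2} = 33 \left(-11\right)^{2} = 33 \cdot 121 = 3993$)
$- j = \left(-1\right) 3993 = -3993$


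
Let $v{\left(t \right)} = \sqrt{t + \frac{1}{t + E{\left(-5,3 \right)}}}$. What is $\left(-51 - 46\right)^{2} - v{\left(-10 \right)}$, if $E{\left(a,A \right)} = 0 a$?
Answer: $9409 - \frac{i \sqrt{1010}}{10} \approx 9409.0 - 3.1781 i$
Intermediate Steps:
$E{\left(a,A \right)} = 0$
$v{\left(t \right)} = \sqrt{t + \frac{1}{t}}$ ($v{\left(t \right)} = \sqrt{t + \frac{1}{t + 0}} = \sqrt{t + \frac{1}{t}}$)
$\left(-51 - 46\right)^{2} - v{\left(-10 \right)} = \left(-51 - 46\right)^{2} - \sqrt{-10 + \frac{1}{-10}} = \left(-97\right)^{2} - \sqrt{-10 - \frac{1}{10}} = 9409 - \sqrt{- \frac{101}{10}} = 9409 - \frac{i \sqrt{1010}}{10}$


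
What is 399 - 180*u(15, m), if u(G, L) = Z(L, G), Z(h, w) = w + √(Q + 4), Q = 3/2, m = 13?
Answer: -2301 - 90*√22 ≈ -2723.1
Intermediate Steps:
Q = 3/2 (Q = 3*(½) = 3/2 ≈ 1.5000)
Z(h, w) = w + √22/2 (Z(h, w) = w + √(3/2 + 4) = w + √(11/2) = w + √22/2)
u(G, L) = G + √22/2
399 - 180*u(15, m) = 399 - 180*(15 + √22/2) = 399 + (-2700 - 90*√22) = -2301 - 90*√22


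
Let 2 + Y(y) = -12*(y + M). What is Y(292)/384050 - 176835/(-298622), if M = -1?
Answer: 33435048241/57342889550 ≈ 0.58307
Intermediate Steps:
Y(y) = 10 - 12*y (Y(y) = -2 - 12*(y - 1) = -2 - 12*(-1 + y) = -2 + (12 - 12*y) = 10 - 12*y)
Y(292)/384050 - 176835/(-298622) = (10 - 12*292)/384050 - 176835/(-298622) = (10 - 3504)*(1/384050) - 176835*(-1/298622) = -3494*1/384050 + 176835/298622 = -1747/192025 + 176835/298622 = 33435048241/57342889550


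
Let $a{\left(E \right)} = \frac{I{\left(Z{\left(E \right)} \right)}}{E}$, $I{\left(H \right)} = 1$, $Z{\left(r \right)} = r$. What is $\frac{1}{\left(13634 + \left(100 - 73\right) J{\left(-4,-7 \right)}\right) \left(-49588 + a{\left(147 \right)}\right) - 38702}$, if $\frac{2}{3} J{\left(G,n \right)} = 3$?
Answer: $- \frac{294}{200551024673} \approx -1.466 \cdot 10^{-9}$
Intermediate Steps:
$J{\left(G,n \right)} = \frac{9}{2}$ ($J{\left(G,n \right)} = \frac{3}{2} \cdot 3 = \frac{9}{2}$)
$a{\left(E \right)} = \frac{1}{E}$ ($a{\left(E \right)} = 1 \frac{1}{E} = \frac{1}{E}$)
$\frac{1}{\left(13634 + \left(100 - 73\right) J{\left(-4,-7 \right)}\right) \left(-49588 + a{\left(147 \right)}\right) - 38702} = \frac{1}{\left(13634 + \left(100 - 73\right) \frac{9}{2}\right) \left(-49588 + \frac{1}{147}\right) - 38702} = \frac{1}{\left(13634 + 27 \cdot \frac{9}{2}\right) \left(-49588 + \frac{1}{147}\right) - 38702} = \frac{1}{\left(13634 + \frac{243}{2}\right) \left(- \frac{7289435}{147}\right) - 38702} = \frac{1}{\frac{27511}{2} \left(- \frac{7289435}{147}\right) - 38702} = \frac{1}{- \frac{200539646285}{294} - 38702} = \frac{1}{- \frac{200551024673}{294}} = - \frac{294}{200551024673}$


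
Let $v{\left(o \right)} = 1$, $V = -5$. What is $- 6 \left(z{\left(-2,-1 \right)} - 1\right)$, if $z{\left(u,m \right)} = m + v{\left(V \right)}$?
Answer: $6$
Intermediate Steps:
$z{\left(u,m \right)} = 1 + m$ ($z{\left(u,m \right)} = m + 1 = 1 + m$)
$- 6 \left(z{\left(-2,-1 \right)} - 1\right) = - 6 \left(\left(1 - 1\right) - 1\right) = - 6 \left(0 - 1\right) = \left(-6\right) \left(-1\right) = 6$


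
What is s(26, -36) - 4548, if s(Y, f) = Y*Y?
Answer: -3872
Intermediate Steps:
s(Y, f) = Y²
s(26, -36) - 4548 = 26² - 4548 = 676 - 4548 = -3872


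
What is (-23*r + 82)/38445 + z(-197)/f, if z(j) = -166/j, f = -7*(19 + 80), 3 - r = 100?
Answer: 9375491/159046965 ≈ 0.058948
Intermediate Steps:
r = -97 (r = 3 - 1*100 = 3 - 100 = -97)
f = -693 (f = -7*99 = -693)
(-23*r + 82)/38445 + z(-197)/f = (-23*(-97) + 82)/38445 - 166/(-197)/(-693) = (2231 + 82)*(1/38445) - 166*(-1/197)*(-1/693) = 2313*(1/38445) + (166/197)*(-1/693) = 771/12815 - 166/136521 = 9375491/159046965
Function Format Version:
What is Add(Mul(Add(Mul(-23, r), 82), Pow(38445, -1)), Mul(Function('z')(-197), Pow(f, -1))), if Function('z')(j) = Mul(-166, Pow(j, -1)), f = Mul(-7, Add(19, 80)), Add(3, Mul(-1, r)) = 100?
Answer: Rational(9375491, 159046965) ≈ 0.058948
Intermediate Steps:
r = -97 (r = Add(3, Mul(-1, 100)) = Add(3, -100) = -97)
f = -693 (f = Mul(-7, 99) = -693)
Add(Mul(Add(Mul(-23, r), 82), Pow(38445, -1)), Mul(Function('z')(-197), Pow(f, -1))) = Add(Mul(Add(Mul(-23, -97), 82), Pow(38445, -1)), Mul(Mul(-166, Pow(-197, -1)), Pow(-693, -1))) = Add(Mul(Add(2231, 82), Rational(1, 38445)), Mul(Mul(-166, Rational(-1, 197)), Rational(-1, 693))) = Add(Mul(2313, Rational(1, 38445)), Mul(Rational(166, 197), Rational(-1, 693))) = Add(Rational(771, 12815), Rational(-166, 136521)) = Rational(9375491, 159046965)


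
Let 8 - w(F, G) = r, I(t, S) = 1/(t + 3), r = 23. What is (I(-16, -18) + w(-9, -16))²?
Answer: 38416/169 ≈ 227.31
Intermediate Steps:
I(t, S) = 1/(3 + t)
w(F, G) = -15 (w(F, G) = 8 - 1*23 = 8 - 23 = -15)
(I(-16, -18) + w(-9, -16))² = (1/(3 - 16) - 15)² = (1/(-13) - 15)² = (-1/13 - 15)² = (-196/13)² = 38416/169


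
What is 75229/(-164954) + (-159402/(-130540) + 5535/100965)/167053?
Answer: -1380274633779741124/3026567348641747985 ≈ -0.45605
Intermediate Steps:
75229/(-164954) + (-159402/(-130540) + 5535/100965)/167053 = 75229*(-1/164954) + (-159402*(-1/130540) + 5535*(1/100965))*(1/167053) = -75229/164954 + (79701/65270 + 369/6731)*(1/167053) = -75229/164954 + (560552061/439332370)*(1/167053) = -75229/164954 + 560552061/73391790405610 = -1380274633779741124/3026567348641747985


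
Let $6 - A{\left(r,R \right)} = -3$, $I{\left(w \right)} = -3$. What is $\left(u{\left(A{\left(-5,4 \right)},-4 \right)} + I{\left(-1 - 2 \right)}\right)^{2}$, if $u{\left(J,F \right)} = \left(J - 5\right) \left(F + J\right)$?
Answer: $289$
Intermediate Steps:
$A{\left(r,R \right)} = 9$ ($A{\left(r,R \right)} = 6 - -3 = 6 + 3 = 9$)
$u{\left(J,F \right)} = \left(-5 + J\right) \left(F + J\right)$
$\left(u{\left(A{\left(-5,4 \right)},-4 \right)} + I{\left(-1 - 2 \right)}\right)^{2} = \left(\left(9^{2} - -20 - 45 - 36\right) - 3\right)^{2} = \left(\left(81 + 20 - 45 - 36\right) - 3\right)^{2} = \left(20 - 3\right)^{2} = 17^{2} = 289$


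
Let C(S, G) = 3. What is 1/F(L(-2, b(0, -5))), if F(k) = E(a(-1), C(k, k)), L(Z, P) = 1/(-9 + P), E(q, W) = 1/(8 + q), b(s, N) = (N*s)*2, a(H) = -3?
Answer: 5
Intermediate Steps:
b(s, N) = 2*N*s
F(k) = 1/5 (F(k) = 1/(8 - 3) = 1/5)
1/F(L(-2, b(0, -5))) = 1/(1/5) = 5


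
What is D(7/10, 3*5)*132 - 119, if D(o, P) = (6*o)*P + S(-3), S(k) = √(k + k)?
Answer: 8197 + 132*I*√6 ≈ 8197.0 + 323.33*I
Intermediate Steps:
S(k) = √2*√k (S(k) = √(2*k) = √2*√k)
D(o, P) = I*√6 + 6*P*o (D(o, P) = (6*o)*P + √2*√(-3) = 6*P*o + √2*(I*√3) = 6*P*o + I*√6 = I*√6 + 6*P*o)
D(7/10, 3*5)*132 - 119 = (I*√6 + 6*(3*5)*(7/10))*132 - 119 = (I*√6 + 6*15*(7*(⅒)))*132 - 119 = (I*√6 + 6*15*(7/10))*132 - 119 = (I*√6 + 63)*132 - 119 = (63 + I*√6)*132 - 119 = (8316 + 132*I*√6) - 119 = 8197 + 132*I*√6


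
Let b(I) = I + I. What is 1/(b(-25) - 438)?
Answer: -1/488 ≈ -0.0020492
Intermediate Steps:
b(I) = 2*I
1/(b(-25) - 438) = 1/(2*(-25) - 438) = 1/(-50 - 438) = 1/(-488) = -1/488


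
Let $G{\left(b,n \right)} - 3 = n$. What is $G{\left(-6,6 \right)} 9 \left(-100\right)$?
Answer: $-8100$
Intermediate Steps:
$G{\left(b,n \right)} = 3 + n$
$G{\left(-6,6 \right)} 9 \left(-100\right) = \left(3 + 6\right) 9 \left(-100\right) = 9 \left(-900\right) = -8100$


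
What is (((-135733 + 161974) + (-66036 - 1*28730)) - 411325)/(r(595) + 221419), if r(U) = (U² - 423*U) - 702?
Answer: -68550/46151 ≈ -1.4853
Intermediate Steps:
r(U) = -702 + U² - 423*U
(((-135733 + 161974) + (-66036 - 1*28730)) - 411325)/(r(595) + 221419) = (((-135733 + 161974) + (-66036 - 1*28730)) - 411325)/((-702 + 595² - 423*595) + 221419) = ((26241 + (-66036 - 28730)) - 411325)/((-702 + 354025 - 251685) + 221419) = ((26241 - 94766) - 411325)/(101638 + 221419) = (-68525 - 411325)/323057 = -479850*1/323057 = -68550/46151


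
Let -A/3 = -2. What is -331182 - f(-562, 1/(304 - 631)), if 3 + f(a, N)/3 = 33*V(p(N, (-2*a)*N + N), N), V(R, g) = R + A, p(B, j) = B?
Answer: -36162570/109 ≈ -3.3177e+5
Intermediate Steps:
A = 6 (A = -3*(-2) = 6)
V(R, g) = 6 + R (V(R, g) = R + 6 = 6 + R)
f(a, N) = 585 + 99*N (f(a, N) = -9 + 3*(33*(6 + N)) = -9 + 3*(198 + 33*N) = -9 + (594 + 99*N) = 585 + 99*N)
-331182 - f(-562, 1/(304 - 631)) = -331182 - (585 + 99/(304 - 631)) = -331182 - (585 + 99/(-327)) = -331182 - (585 + 99*(-1/327)) = -331182 - (585 - 33/109) = -331182 - 1*63732/109 = -331182 - 63732/109 = -36162570/109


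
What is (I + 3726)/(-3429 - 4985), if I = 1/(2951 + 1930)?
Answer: -18186607/41068734 ≈ -0.44283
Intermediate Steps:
I = 1/4881 ≈ 0.00020488
(I + 3726)/(-3429 - 4985) = (1/4881 + 3726)/(-3429 - 4985) = (18186607/4881)/(-8414) = (18186607/4881)*(-1/8414) = -18186607/41068734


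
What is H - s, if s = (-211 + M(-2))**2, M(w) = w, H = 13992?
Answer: -31377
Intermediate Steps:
s = 45369 (s = (-211 - 2)**2 = (-213)**2 = 45369)
H - s = 13992 - 1*45369 = 13992 - 45369 = -31377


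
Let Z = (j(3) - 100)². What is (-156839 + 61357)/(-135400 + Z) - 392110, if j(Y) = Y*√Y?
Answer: -2054300703902468/5239103043 - 19096400*√3/5239103043 ≈ -3.9211e+5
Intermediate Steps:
j(Y) = Y^(3/2)
Z = (-100 + 3*√3)² (Z = (3^(3/2) - 100)² = (3*√3 - 100)² = (-100 + 3*√3)² ≈ 8987.8)
(-156839 + 61357)/(-135400 + Z) - 392110 = (-156839 + 61357)/(-135400 + (10027 - 600*√3)) - 392110 = -95482/(-125373 - 600*√3) - 392110 = -392110 - 95482/(-125373 - 600*√3)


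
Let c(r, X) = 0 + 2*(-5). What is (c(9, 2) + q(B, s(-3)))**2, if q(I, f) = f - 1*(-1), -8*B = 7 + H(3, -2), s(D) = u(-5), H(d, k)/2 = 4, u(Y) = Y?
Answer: 196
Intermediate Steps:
H(d, k) = 8 (H(d, k) = 2*4 = 8)
c(r, X) = -10 (c(r, X) = 0 - 10 = -10)
s(D) = -5
B = -15/8 (B = -(7 + 8)/8 = -1/8*15 = -15/8 ≈ -1.8750)
q(I, f) = 1 + f (q(I, f) = f + 1 = 1 + f)
(c(9, 2) + q(B, s(-3)))**2 = (-10 + (1 - 5))**2 = (-10 - 4)**2 = (-14)**2 = 196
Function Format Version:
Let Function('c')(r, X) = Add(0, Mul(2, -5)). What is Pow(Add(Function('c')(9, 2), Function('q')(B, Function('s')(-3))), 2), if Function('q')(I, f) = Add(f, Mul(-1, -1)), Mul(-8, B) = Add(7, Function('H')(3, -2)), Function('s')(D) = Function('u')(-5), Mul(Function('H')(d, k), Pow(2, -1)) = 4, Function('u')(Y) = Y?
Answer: 196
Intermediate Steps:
Function('H')(d, k) = 8 (Function('H')(d, k) = Mul(2, 4) = 8)
Function('c')(r, X) = -10 (Function('c')(r, X) = Add(0, -10) = -10)
Function('s')(D) = -5
B = Rational(-15, 8) (B = Mul(Rational(-1, 8), Add(7, 8)) = Mul(Rational(-1, 8), 15) = Rational(-15, 8) ≈ -1.8750)
Function('q')(I, f) = Add(1, f) (Function('q')(I, f) = Add(f, 1) = Add(1, f))
Pow(Add(Function('c')(9, 2), Function('q')(B, Function('s')(-3))), 2) = Pow(Add(-10, Add(1, -5)), 2) = Pow(Add(-10, -4), 2) = Pow(-14, 2) = 196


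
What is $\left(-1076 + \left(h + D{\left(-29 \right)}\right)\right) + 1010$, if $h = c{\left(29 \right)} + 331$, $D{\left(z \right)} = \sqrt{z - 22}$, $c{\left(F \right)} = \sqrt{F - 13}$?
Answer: $269 + i \sqrt{51} \approx 269.0 + 7.1414 i$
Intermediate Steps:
$c{\left(F \right)} = \sqrt{-13 + F}$
$D{\left(z \right)} = \sqrt{-22 + z}$
$h = 335$ ($h = \sqrt{-13 + 29} + 331 = \sqrt{16} + 331 = 4 + 331 = 335$)
$\left(-1076 + \left(h + D{\left(-29 \right)}\right)\right) + 1010 = \left(-1076 + \left(335 + \sqrt{-22 - 29}\right)\right) + 1010 = \left(-1076 + \left(335 + \sqrt{-51}\right)\right) + 1010 = \left(-1076 + \left(335 + i \sqrt{51}\right)\right) + 1010 = \left(-741 + i \sqrt{51}\right) + 1010 = 269 + i \sqrt{51}$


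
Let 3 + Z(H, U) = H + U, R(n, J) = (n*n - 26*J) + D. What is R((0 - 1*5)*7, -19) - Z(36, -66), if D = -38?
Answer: 1714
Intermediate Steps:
R(n, J) = -38 + n² - 26*J (R(n, J) = (n*n - 26*J) - 38 = (n² - 26*J) - 38 = -38 + n² - 26*J)
Z(H, U) = -3 + H + U (Z(H, U) = -3 + (H + U) = -3 + H + U)
R((0 - 1*5)*7, -19) - Z(36, -66) = (-38 + ((0 - 1*5)*7)² - 26*(-19)) - (-3 + 36 - 66) = (-38 + ((0 - 5)*7)² + 494) - 1*(-33) = (-38 + (-5*7)² + 494) + 33 = (-38 + (-35)² + 494) + 33 = (-38 + 1225 + 494) + 33 = 1681 + 33 = 1714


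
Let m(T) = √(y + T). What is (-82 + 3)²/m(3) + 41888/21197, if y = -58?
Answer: 3808/1927 - 6241*I*√55/55 ≈ 1.9761 - 841.54*I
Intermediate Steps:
m(T) = √(-58 + T)
(-82 + 3)²/m(3) + 41888/21197 = (-82 + 3)²/(√(-58 + 3)) + 41888/21197 = (-79)²/(√(-55)) + 41888*(1/21197) = 6241/((I*√55)) + 3808/1927 = 6241*(-I*√55/55) + 3808/1927 = -6241*I*√55/55 + 3808/1927 = 3808/1927 - 6241*I*√55/55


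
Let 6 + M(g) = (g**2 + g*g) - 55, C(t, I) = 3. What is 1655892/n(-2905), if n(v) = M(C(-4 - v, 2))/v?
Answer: 4810366260/43 ≈ 1.1187e+8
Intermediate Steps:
M(g) = -61 + 2*g**2 (M(g) = -6 + ((g**2 + g*g) - 55) = -6 + ((g**2 + g**2) - 55) = -6 + (2*g**2 - 55) = -6 + (-55 + 2*g**2) = -61 + 2*g**2)
n(v) = -43/v (n(v) = (-61 + 2*3**2)/v = (-61 + 2*9)/v = (-61 + 18)/v = -43/v)
1655892/n(-2905) = 1655892/((-43/(-2905))) = 1655892/((-43*(-1/2905))) = 1655892/(43/2905) = 1655892*(2905/43) = 4810366260/43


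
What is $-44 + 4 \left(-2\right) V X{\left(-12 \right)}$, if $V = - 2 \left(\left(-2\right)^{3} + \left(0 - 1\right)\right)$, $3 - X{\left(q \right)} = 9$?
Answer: $820$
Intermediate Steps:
$X{\left(q \right)} = -6$ ($X{\left(q \right)} = 3 - 9 = -6$)
$V = 18$ ($V = - 2 \left(-8 + \left(0 - 1\right)\right) = - 2 \left(-8 - 1\right) = \left(-2\right) \left(-9\right) = 18$)
$-44 + 4 \left(-2\right) V X{\left(-12 \right)} = -44 + 4 \left(-2\right) 18 \left(-6\right) = -44 + \left(-8\right) 18 \left(-6\right) = -44 - -864 = -44 + 864 = 820$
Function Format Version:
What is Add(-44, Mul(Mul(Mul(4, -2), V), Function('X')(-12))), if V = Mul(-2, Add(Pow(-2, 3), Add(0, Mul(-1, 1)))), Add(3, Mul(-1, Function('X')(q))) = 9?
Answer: 820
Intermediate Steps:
Function('X')(q) = -6 (Function('X')(q) = Add(3, Mul(-1, 9)) = Add(3, -9) = -6)
V = 18 (V = Mul(-2, Add(-8, Add(0, -1))) = Mul(-2, Add(-8, -1)) = Mul(-2, -9) = 18)
Add(-44, Mul(Mul(Mul(4, -2), V), Function('X')(-12))) = Add(-44, Mul(Mul(Mul(4, -2), 18), -6)) = Add(-44, Mul(Mul(-8, 18), -6)) = Add(-44, Mul(-144, -6)) = Add(-44, 864) = 820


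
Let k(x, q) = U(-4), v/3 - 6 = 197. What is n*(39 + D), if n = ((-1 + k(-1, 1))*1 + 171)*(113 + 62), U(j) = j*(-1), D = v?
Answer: 19731600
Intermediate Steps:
v = 609 (v = 18 + 3*197 = 18 + 591 = 609)
D = 609
U(j) = -j
k(x, q) = 4 (k(x, q) = -1*(-4) = 4)
n = 30450 (n = ((-1 + 4)*1 + 171)*(113 + 62) = (3*1 + 171)*175 = (3 + 171)*175 = 174*175 = 30450)
n*(39 + D) = 30450*(39 + 609) = 30450*648 = 19731600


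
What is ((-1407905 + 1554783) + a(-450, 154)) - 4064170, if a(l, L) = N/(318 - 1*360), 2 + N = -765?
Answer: -164525497/42 ≈ -3.9173e+6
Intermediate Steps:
N = -767 (N = -2 - 765 = -767)
a(l, L) = 767/42 (a(l, L) = -767/(318 - 1*360) = -767/(318 - 360) = -767/(-42) = -767*(-1/42) = 767/42)
((-1407905 + 1554783) + a(-450, 154)) - 4064170 = ((-1407905 + 1554783) + 767/42) - 4064170 = (146878 + 767/42) - 4064170 = 6169643/42 - 4064170 = -164525497/42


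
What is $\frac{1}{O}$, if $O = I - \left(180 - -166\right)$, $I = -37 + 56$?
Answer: $- \frac{1}{327} \approx -0.0030581$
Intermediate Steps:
$I = 19$
$O = -327$ ($O = 19 - \left(180 - -166\right) = 19 - \left(180 + 166\right) = 19 - 346 = -327$)
$\frac{1}{O} = \frac{1}{-327} = - \frac{1}{327}$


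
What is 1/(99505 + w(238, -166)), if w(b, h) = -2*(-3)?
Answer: 1/99511 ≈ 1.0049e-5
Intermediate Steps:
w(b, h) = 6
1/(99505 + w(238, -166)) = 1/(99505 + 6) = 1/99511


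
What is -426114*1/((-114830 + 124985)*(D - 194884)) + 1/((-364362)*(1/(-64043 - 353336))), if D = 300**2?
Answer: 1425334579679/1243848975645 ≈ 1.1459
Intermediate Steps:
D = 90000
-426114*1/((-114830 + 124985)*(D - 194884)) + 1/((-364362)*(1/(-64043 - 353336))) = -426114*1/((-114830 + 124985)*(90000 - 194884)) + 1/((-364362)*(1/(-64043 - 353336))) = -426114/((-104884*10155)) - 1/(364362*(1/(-417379))) = -426114/(-1065097020) - 1/(364362*(-1/417379)) = -426114*(-1/1065097020) - 1/364362*(-417379) = 5463/13655090 + 417379/364362 = 1425334579679/1243848975645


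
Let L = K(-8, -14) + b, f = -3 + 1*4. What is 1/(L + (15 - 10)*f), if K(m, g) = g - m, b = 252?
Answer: 1/251 ≈ 0.0039841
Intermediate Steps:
f = 1 (f = -3 + 4 = 1)
L = 246 (L = (-14 - 1*(-8)) + 252 = (-14 + 8) + 252 = -6 + 252 = 246)
1/(L + (15 - 10)*f) = 1/(246 + (15 - 10)*1) = 1/(246 + 5*1) = 1/(246 + 5) = 1/251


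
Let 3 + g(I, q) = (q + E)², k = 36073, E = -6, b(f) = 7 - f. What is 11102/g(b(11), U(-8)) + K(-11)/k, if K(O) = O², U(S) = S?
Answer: 400505799/6962089 ≈ 57.527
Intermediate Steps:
g(I, q) = -3 + (-6 + q)² (g(I, q) = -3 + (q - 6)² = -3 + (-6 + q)²)
11102/g(b(11), U(-8)) + K(-11)/k = 11102/(-3 + (-6 - 8)²) + (-11)²/36073 = 11102/(-3 + (-14)²) + 121*(1/36073) = 11102/(-3 + 196) + 121/36073 = 11102/193 + 121/36073 = 400505799/6962089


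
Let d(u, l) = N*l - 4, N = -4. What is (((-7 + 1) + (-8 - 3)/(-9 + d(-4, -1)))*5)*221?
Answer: -47515/9 ≈ -5279.4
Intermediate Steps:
d(u, l) = -4 - 4*l (d(u, l) = -4*l - 4 = -4 - 4*l)
(((-7 + 1) + (-8 - 3)/(-9 + d(-4, -1)))*5)*221 = (((-7 + 1) + (-8 - 3)/(-9 + (-4 - 4*(-1))))*5)*221 = ((-6 - 11/(-9 + (-4 + 4)))*5)*221 = ((-6 - 11/(-9 + 0))*5)*221 = ((-6 - 11/(-9))*5)*221 = ((-6 - 11*(-1/9))*5)*221 = ((-6 + 11/9)*5)*221 = -43/9*5*221 = -215/9*221 = -47515/9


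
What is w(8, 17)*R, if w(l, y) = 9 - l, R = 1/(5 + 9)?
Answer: 1/14 ≈ 0.071429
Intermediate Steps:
R = 1/14 ≈ 0.071429
w(8, 17)*R = (9 - 1*8)*(1/14) = (9 - 8)*(1/14) = 1*(1/14) = 1/14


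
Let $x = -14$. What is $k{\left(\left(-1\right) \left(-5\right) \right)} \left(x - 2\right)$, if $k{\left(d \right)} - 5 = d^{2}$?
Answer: $-480$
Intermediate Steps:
$k{\left(d \right)} = 5 + d^{2}$
$k{\left(\left(-1\right) \left(-5\right) \right)} \left(x - 2\right) = \left(5 + \left(\left(-1\right) \left(-5\right)\right)^{2}\right) \left(-14 - 2\right) = \left(5 + 5^{2}\right) \left(-16\right) = \left(5 + 25\right) \left(-16\right) = 30 \left(-16\right) = -480$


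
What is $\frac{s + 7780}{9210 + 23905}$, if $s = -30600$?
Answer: $- \frac{4564}{6623} \approx -0.68911$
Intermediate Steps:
$\frac{s + 7780}{9210 + 23905} = \frac{-30600 + 7780}{9210 + 23905} = - \frac{22820}{33115} = \left(-22820\right) \frac{1}{33115} = - \frac{4564}{6623}$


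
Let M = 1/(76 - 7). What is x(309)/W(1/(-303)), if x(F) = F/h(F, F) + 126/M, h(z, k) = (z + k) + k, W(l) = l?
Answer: -2634383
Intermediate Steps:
h(z, k) = z + 2*k (h(z, k) = (k + z) + k = z + 2*k)
M = 1/69 ≈ 0.014493
x(F) = 26083/3 (x(F) = F/(F + 2*F) + 126/(1/69) = F/((3*F)) + 126*69 = F*(1/(3*F)) + 8694 = 1/3 + 8694 = 26083/3)
x(309)/W(1/(-303)) = 26083/(3*(1/(-303))) = 26083/(3*(-1/303)) = (26083/3)*(-303) = -2634383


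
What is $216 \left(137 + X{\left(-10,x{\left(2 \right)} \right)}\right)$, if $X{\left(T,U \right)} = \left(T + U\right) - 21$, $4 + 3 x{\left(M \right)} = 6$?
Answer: $23040$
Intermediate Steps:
$x{\left(M \right)} = \frac{2}{3}$ ($x{\left(M \right)} = - \frac{4}{3} + \frac{1}{3} \cdot 6 = - \frac{4}{3} + 2 = \frac{2}{3}$)
$X{\left(T,U \right)} = -21 + T + U$
$216 \left(137 + X{\left(-10,x{\left(2 \right)} \right)}\right) = 216 \left(137 - \frac{91}{3}\right) = 216 \cdot \frac{320}{3} = 23040$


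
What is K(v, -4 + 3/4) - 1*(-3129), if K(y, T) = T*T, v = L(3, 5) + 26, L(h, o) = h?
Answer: 50233/16 ≈ 3139.6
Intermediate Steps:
v = 29 (v = 3 + 26 = 29)
K(y, T) = T²
K(v, -4 + 3/4) - 1*(-3129) = (-4 + 3/4)² - 1*(-3129) = (-4 + 3*(¼))² + 3129 = (-4 + ¾)² + 3129 = (-13/4)² + 3129 = 169/16 + 3129 = 50233/16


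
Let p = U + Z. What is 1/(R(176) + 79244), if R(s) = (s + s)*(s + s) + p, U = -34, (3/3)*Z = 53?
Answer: 1/203167 ≈ 4.9221e-6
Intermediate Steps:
Z = 53
p = 19 (p = -34 + 53 = 19)
R(s) = 19 + 4*s**2 (R(s) = (s + s)*(s + s) + 19 = (2*s)*(2*s) + 19 = 4*s**2 + 19 = 19 + 4*s**2)
1/(R(176) + 79244) = 1/((19 + 4*176**2) + 79244) = 1/((19 + 4*30976) + 79244) = 1/((19 + 123904) + 79244) = 1/(123923 + 79244) = 1/203167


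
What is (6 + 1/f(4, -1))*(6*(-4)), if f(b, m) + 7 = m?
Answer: -141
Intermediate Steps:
f(b, m) = -7 + m
(6 + 1/f(4, -1))*(6*(-4)) = (6 + 1/(-7 - 1))*(6*(-4)) = (6 + 1/(-8))*(-24) = (6 - 1/8)*(-24) = (47/8)*(-24) = -141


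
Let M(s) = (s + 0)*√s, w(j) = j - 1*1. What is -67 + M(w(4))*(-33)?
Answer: -67 - 99*√3 ≈ -238.47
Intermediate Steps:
w(j) = -1 + j (w(j) = j - 1 = -1 + j)
M(s) = s^(3/2) (M(s) = s*√s = s^(3/2))
-67 + M(w(4))*(-33) = -67 + (-1 + 4)^(3/2)*(-33) = -67 + 3^(3/2)*(-33) = -67 + (3*√3)*(-33) = -67 - 99*√3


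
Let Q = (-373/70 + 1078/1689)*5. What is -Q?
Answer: 554537/23646 ≈ 23.452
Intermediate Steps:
Q = -554537/23646 (Q = (-373*1/70 + 1078*(1/1689))*5 = (-373/70 + 1078/1689)*5 = -554537/118230*5 = -554537/23646 ≈ -23.452)
-Q = -1*(-554537/23646) = 554537/23646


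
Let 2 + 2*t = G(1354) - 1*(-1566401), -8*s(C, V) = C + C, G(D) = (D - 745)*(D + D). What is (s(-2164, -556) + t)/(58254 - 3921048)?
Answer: -3216653/7725588 ≈ -0.41636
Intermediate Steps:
G(D) = 2*D*(-745 + D) (G(D) = (-745 + D)*(2*D) = 2*D*(-745 + D))
s(C, V) = -C/4 (s(C, V) = -(C + C)/8 = -C/4)
t = 3215571/2 (t = -1 + (2*1354*(-745 + 1354) - 1*(-1566401))/2 = -1 + (2*1354*609 + 1566401)/2 = -1 + (1649172 + 1566401)/2 = -1 + (1/2)*3215573 = -1 + 3215573/2 = 3215571/2 ≈ 1.6078e+6)
(s(-2164, -556) + t)/(58254 - 3921048) = (-1/4*(-2164) + 3215571/2)/(58254 - 3921048) = (541 + 3215571/2)/(-3862794) = (3216653/2)*(-1/3862794) = -3216653/7725588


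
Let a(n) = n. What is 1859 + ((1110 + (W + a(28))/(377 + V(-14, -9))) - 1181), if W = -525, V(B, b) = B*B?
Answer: 1024027/573 ≈ 1787.1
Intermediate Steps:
V(B, b) = B**2
1859 + ((1110 + (W + a(28))/(377 + V(-14, -9))) - 1181) = 1859 + ((1110 + (-525 + 28)/(377 + (-14)**2)) - 1181) = 1859 + ((1110 - 497/(377 + 196)) - 1181) = 1859 + ((1110 - 497/573) - 1181) = 1859 + (635533/573 - 1181) = 1859 - 41180/573 = 1024027/573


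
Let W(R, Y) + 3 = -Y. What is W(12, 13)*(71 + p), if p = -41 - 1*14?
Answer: -256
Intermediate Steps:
W(R, Y) = -3 - Y
p = -55 (p = -41 - 14 = -55)
W(12, 13)*(71 + p) = (-3 - 1*13)*(71 - 55) = (-3 - 13)*16 = -16*16 = -256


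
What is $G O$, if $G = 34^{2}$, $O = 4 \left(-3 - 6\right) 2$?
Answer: $-83232$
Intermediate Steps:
$O = -72$ ($O = 4 \left(-3 - 6\right) 2 = 4 \left(-9\right) 2 = \left(-36\right) 2 = -72$)
$G = 1156$
$G O = 1156 \left(-72\right) = -83232$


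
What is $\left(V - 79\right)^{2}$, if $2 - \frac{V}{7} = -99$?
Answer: $394384$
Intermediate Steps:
$V = 707$ ($V = 14 - -693 = 14 + 693 = 707$)
$\left(V - 79\right)^{2} = \left(707 - 79\right)^{2} = 628^{2} = 394384$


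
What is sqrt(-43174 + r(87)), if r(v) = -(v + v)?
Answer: 2*I*sqrt(10837) ≈ 208.2*I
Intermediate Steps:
r(v) = -2*v
sqrt(-43174 + r(87)) = sqrt(-43174 - 2*87) = sqrt(-43174 - 174) = sqrt(-43348) = 2*I*sqrt(10837)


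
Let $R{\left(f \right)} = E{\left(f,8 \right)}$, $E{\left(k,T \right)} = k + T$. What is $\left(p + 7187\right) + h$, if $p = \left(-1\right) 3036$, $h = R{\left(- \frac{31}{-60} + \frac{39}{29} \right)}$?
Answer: $\frac{7239899}{1740} \approx 4160.9$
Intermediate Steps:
$E{\left(k,T \right)} = T + k$
$R{\left(f \right)} = 8 + f$
$h = \frac{17159}{1740}$ ($h = 8 + \left(- \frac{31}{-60} + \frac{39}{29}\right) = 8 + \left(\left(-31\right) \left(- \frac{1}{60}\right) + 39 \cdot \frac{1}{29}\right) = 8 + \left(\frac{31}{60} + \frac{39}{29}\right) = 8 + \frac{3239}{1740} = \frac{17159}{1740} \approx 9.8615$)
$p = -3036$
$\left(p + 7187\right) + h = \left(-3036 + 7187\right) + \frac{17159}{1740} = 4151 + \frac{17159}{1740} = \frac{7239899}{1740}$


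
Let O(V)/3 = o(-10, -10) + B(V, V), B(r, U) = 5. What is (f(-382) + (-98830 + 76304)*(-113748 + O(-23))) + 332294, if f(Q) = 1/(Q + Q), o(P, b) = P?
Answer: 1958099630847/764 ≈ 2.5630e+9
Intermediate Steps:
f(Q) = 1/(2*Q)
O(V) = -15 (O(V) = 3*(-10 + 5) = 3*(-5) = -15)
(f(-382) + (-98830 + 76304)*(-113748 + O(-23))) + 332294 = ((1/2)/(-382) + (-98830 + 76304)*(-113748 - 15)) + 332294 = ((1/2)*(-1/382) - 22526*(-113763)) + 332294 = (-1/764 + 2562625338) + 332294 = 1957845758231/764 + 332294 = 1958099630847/764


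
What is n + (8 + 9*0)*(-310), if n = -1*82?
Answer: -2562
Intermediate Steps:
n = -82
n + (8 + 9*0)*(-310) = -82 + (8 + 9*0)*(-310) = -82 + (8 + 0)*(-310) = -82 + 8*(-310) = -82 - 2480 = -2562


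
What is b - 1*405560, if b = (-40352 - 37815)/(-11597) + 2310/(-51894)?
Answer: -40677991237142/100302453 ≈ -4.0555e+5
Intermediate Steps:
b = 671601538/100302453 (b = -78167*(-1/11597) + 2310*(-1/51894) = 78167/11597 - 385/8649 = 671601538/100302453 ≈ 6.6958)
b - 1*405560 = 671601538/100302453 - 1*405560 = 671601538/100302453 - 405560 = -40677991237142/100302453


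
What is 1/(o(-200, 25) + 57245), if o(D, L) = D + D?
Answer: 1/56845 ≈ 1.7592e-5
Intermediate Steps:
o(D, L) = 2*D
1/(o(-200, 25) + 57245) = 1/(2*(-200) + 57245) = 1/(-400 + 57245) = 1/56845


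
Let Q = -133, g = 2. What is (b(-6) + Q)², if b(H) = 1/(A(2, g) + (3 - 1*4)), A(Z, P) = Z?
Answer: 17424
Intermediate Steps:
b(H) = 1 (b(H) = 1/(2 + (3 - 1*4)) = 1/(2 + (3 - 4)) = 1/(2 - 1) = 1/1 = 1)
(b(-6) + Q)² = (1 - 133)² = (-132)² = 17424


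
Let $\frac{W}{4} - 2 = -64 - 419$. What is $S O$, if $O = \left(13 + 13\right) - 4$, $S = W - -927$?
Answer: $-21934$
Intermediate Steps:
$W = -1924$ ($W = 8 + 4 \left(-64 - 419\right) = 8 + 4 \left(-483\right) = 8 - 1932 = -1924$)
$S = -997$ ($S = -1924 - -927 = -1924 + 927 = -997$)
$O = 22$ ($O = 26 - 4 = 22$)
$S O = \left(-997\right) 22 = -21934$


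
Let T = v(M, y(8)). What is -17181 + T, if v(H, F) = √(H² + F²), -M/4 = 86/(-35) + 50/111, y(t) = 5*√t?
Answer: -17181 + 2*√997771714/3885 ≈ -17165.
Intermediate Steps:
M = 31184/3885 (M = -4*(86/(-35) + 50/111) = -4*(86*(-1/35) + 50*(1/111)) = -4*(-86/35 + 50/111) = -4*(-7796/3885) = 31184/3885 ≈ 8.0268)
v(H, F) = √(F² + H²)
T = 2*√997771714/3885 (T = √((5*√8)² + (31184/3885)²) = √((5*(2*√2))² + 972441856/15093225) = √((10*√2)² + 972441856/15093225) = √(200 + 972441856/15093225) = √(3991086856/15093225) = 2*√997771714/3885 ≈ 16.261)
-17181 + T = -17181 + 2*√997771714/3885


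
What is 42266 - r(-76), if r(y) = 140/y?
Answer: 803089/19 ≈ 42268.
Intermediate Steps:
42266 - r(-76) = 42266 - 140/(-76) = 42266 - 140*(-1)/76 = 42266 - 1*(-35/19) = 42266 + 35/19 = 803089/19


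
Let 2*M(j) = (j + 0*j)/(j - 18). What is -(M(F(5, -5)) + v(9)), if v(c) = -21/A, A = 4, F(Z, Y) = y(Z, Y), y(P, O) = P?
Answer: 283/52 ≈ 5.4423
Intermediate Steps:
F(Z, Y) = Z
M(j) = j/(2*(-18 + j)) (M(j) = ((j + 0*j)/(j - 18))/2 = ((j + 0)/(-18 + j))/2 = (j/(-18 + j))/2 = j/(2*(-18 + j)))
v(c) = -21/4
-(M(F(5, -5)) + v(9)) = -((½)*5/(-18 + 5) - 21/4) = -((½)*5/(-13) - 21/4) = -((½)*5*(-1/13) - 21/4) = -(-5/26 - 21/4) = -1*(-283/52) = 283/52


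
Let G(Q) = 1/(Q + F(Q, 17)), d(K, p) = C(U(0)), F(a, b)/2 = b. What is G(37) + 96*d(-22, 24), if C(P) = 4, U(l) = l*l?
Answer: 27265/71 ≈ 384.01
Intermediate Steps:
F(a, b) = 2*b
U(l) = l²
d(K, p) = 4
G(Q) = 1/(34 + Q) (G(Q) = 1/(Q + 2*17) = 1/(Q + 34) = 1/(34 + Q))
G(37) + 96*d(-22, 24) = 1/(34 + 37) + 96*4 = 1/71 + 384 = 27265/71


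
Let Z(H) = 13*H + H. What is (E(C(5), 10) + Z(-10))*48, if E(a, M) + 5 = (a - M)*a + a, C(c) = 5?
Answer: -7920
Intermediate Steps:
E(a, M) = -5 + a + a*(a - M) (E(a, M) = -5 + ((a - M)*a + a) = -5 + (a*(a - M) + a) = -5 + (a + a*(a - M)) = -5 + a + a*(a - M))
Z(H) = 14*H
(E(C(5), 10) + Z(-10))*48 = ((-5 + 5 + 5² - 1*10*5) + 14*(-10))*48 = ((-5 + 5 + 25 - 50) - 140)*48 = (-25 - 140)*48 = -165*48 = -7920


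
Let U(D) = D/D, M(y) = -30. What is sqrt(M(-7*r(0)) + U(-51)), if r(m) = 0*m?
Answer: I*sqrt(29) ≈ 5.3852*I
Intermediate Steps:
r(m) = 0
U(D) = 1
sqrt(M(-7*r(0)) + U(-51)) = sqrt(-30 + 1) = sqrt(-29) = I*sqrt(29)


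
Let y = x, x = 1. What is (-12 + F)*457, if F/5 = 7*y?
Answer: 10511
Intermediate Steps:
y = 1
F = 35 (F = 5*(7*1) = 5*7 = 35)
(-12 + F)*457 = (-12 + 35)*457 = 23*457 = 10511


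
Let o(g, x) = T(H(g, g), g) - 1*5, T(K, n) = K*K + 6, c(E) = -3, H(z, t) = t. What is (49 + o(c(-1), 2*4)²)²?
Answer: 22201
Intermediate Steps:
T(K, n) = 6 + K² (T(K, n) = K² + 6 = 6 + K²)
o(g, x) = 1 + g² (o(g, x) = (6 + g²) - 1*5 = (6 + g²) - 5 = 1 + g²)
(49 + o(c(-1), 2*4)²)² = (49 + (1 + (-3)²)²)² = (49 + (1 + 9)²)² = (49 + 10²)² = (49 + 100)² = 149² = 22201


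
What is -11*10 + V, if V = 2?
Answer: -108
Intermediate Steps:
-11*10 + V = -11*10 + 2 = -110 + 2 = -108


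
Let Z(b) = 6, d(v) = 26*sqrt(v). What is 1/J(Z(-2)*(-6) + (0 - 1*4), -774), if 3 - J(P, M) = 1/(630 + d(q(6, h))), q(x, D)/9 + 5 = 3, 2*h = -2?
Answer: 1226574/3677833 - 78*I*sqrt(2)/3677833 ≈ 0.3335 - 2.9993e-5*I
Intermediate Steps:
h = -1 (h = (1/2)*(-2) = -1)
q(x, D) = -18 (q(x, D) = -45 + 9*3 = -45 + 27 = -18)
J(P, M) = 3 - 1/(630 + 78*I*sqrt(2)) (J(P, M) = 3 - 1/(630 + 26*sqrt(-18)) = 3 - 1/(630 + 26*(3*I*sqrt(2))) = 3 - 1/(630 + 78*I*sqrt(2)))
1/J(Z(-2)*(-6) + (0 - 1*4), -774) = 1/(68143/22726 + 13*I*sqrt(2)/68178)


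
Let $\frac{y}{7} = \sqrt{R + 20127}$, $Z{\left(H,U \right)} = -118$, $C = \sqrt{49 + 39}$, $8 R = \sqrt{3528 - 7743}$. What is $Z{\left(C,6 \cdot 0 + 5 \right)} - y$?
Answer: $-118 - \frac{7 \sqrt{322032 + 2 i \sqrt{4215}}}{4} \approx -1111.1 - 0.20021 i$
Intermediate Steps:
$R = \frac{i \sqrt{4215}}{8}$ ($R = \frac{\sqrt{3528 - 7743}}{8} = \frac{\sqrt{-4215}}{8} = \frac{i \sqrt{4215}}{8} \approx 8.1154 i$)
$C = 2 \sqrt{22}$ ($C = \sqrt{88} = 2 \sqrt{22} \approx 9.3808$)
$y = 7 \sqrt{20127 + \frac{i \sqrt{4215}}{8}}$ ($y = 7 \sqrt{\frac{i \sqrt{4215}}{8} + 20127} = 7 \sqrt{20127 + \frac{i \sqrt{4215}}{8}} \approx 993.09 + 0.20021 i$)
$Z{\left(C,6 \cdot 0 + 5 \right)} - y = -118 - \frac{7 \sqrt{322032 + 2 i \sqrt{4215}}}{4}$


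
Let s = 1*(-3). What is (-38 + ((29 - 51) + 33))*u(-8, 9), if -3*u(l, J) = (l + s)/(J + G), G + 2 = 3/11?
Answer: -1089/80 ≈ -13.613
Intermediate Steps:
G = -19/11 (G = -2 + 3/11 = -19/11 ≈ -1.7273)
s = -3
u(l, J) = -(-3 + l)/(3*(-19/11 + J)) (u(l, J) = -(l - 3)/(3*(J - 19/11)) = -(-3 + l)/(3*(-19/11 + J)))
(-38 + ((29 - 51) + 33))*u(-8, 9) = (-38 + ((29 - 51) + 33))*(11*(3 - 1*(-8))/(3*(-19 + 11*9))) = (-38 + (-22 + 33))*(11*(3 + 8)/(3*(-19 + 99))) = (-38 + 11)*((11/3)*11/80) = -99*11/80 = -27*121/240 = -1089/80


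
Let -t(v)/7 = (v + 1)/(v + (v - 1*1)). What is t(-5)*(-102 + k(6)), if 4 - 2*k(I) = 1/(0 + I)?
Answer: 8407/33 ≈ 254.76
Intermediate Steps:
k(I) = 2 - 1/(2*I) (k(I) = 2 - 1/(2*(0 + I)) = 2 - 1/(2*I))
t(v) = -7*(1 + v)/(-1 + 2*v) (t(v) = -7*(v + 1)/(v + (v - 1*1)) = -7*(1 + v)/(v + (v - 1)) = -7*(1 + v)/(v + (-1 + v)) = -7*(1 + v)/(-1 + 2*v))
t(-5)*(-102 + k(6)) = (7*(-1 - 1*(-5))/(-1 + 2*(-5)))*(-102 + (2 - ½/6)) = (7*(-1 + 5)/(-1 - 10))*(-102 + (2 - ½*⅙)) = (7*4/(-11))*(-102 + (2 - 1/12)) = (7*(-1/11)*4)*(-102 + 23/12) = -28/11*(-1201/12) = 8407/33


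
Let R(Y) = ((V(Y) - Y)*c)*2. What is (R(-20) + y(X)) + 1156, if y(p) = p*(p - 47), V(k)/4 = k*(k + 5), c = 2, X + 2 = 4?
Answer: 5946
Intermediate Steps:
X = 2 (X = -2 + 4 = 2)
V(k) = 4*k*(5 + k) (V(k) = 4*(k*(k + 5)) = 4*(k*(5 + k)) = 4*k*(5 + k))
y(p) = p*(-47 + p)
R(Y) = -4*Y + 16*Y*(5 + Y) (R(Y) = ((4*Y*(5 + Y) - Y)*2)*2 = ((-Y + 4*Y*(5 + Y))*2)*2 = (-2*Y + 8*Y*(5 + Y))*2 = -4*Y + 16*Y*(5 + Y))
(R(-20) + y(X)) + 1156 = (4*(-20)*(19 + 4*(-20)) + 2*(-47 + 2)) + 1156 = (4*(-20)*(19 - 80) + 2*(-45)) + 1156 = (4*(-20)*(-61) - 90) + 1156 = (4880 - 90) + 1156 = 4790 + 1156 = 5946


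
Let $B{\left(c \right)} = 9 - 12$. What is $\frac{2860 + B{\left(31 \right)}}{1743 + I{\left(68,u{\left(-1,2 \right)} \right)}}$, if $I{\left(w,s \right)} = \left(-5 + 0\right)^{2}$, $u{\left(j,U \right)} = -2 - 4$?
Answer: $\frac{2857}{1768} \approx 1.6159$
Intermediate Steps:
$u{\left(j,U \right)} = -6$
$B{\left(c \right)} = -3$ ($B{\left(c \right)} = 9 - 12 = -3$)
$I{\left(w,s \right)} = 25$ ($I{\left(w,s \right)} = \left(-5\right)^{2} = 25$)
$\frac{2860 + B{\left(31 \right)}}{1743 + I{\left(68,u{\left(-1,2 \right)} \right)}} = \frac{2860 - 3}{1743 + 25} = \frac{2857}{1768}$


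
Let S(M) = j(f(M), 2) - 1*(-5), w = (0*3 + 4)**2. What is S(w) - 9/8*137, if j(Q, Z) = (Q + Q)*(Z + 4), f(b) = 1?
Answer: -1097/8 ≈ -137.13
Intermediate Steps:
w = 16 (w = (0 + 4)**2 = 4**2 = 16)
j(Q, Z) = 2*Q*(4 + Z) (j(Q, Z) = (2*Q)*(4 + Z) = 2*Q*(4 + Z))
S(M) = 17 (S(M) = 2*1*(4 + 2) - 1*(-5) = 2*1*6 + 5 = 12 + 5 = 17)
S(w) - 9/8*137 = 17 - 9/8*137 = 17 - 1233/8 = -1097/8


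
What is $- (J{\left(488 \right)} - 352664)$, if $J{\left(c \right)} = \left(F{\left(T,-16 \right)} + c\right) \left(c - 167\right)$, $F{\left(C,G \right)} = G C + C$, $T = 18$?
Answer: $282686$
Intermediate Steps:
$F{\left(C,G \right)} = C + C G$ ($F{\left(C,G \right)} = C G + C = C + C G$)
$J{\left(c \right)} = \left(-270 + c\right) \left(-167 + c\right)$ ($J{\left(c \right)} = \left(18 \left(1 - 16\right) + c\right) \left(c - 167\right) = \left(18 \left(-15\right) + c\right) \left(-167 + c\right) = \left(-270 + c\right) \left(-167 + c\right)$)
$- (J{\left(488 \right)} - 352664) = - (\left(45090 + 488^{2} - 213256\right) - 352664) = - (\left(45090 + 238144 - 213256\right) - 352664) = - (69978 - 352664) = \left(-1\right) \left(-282686\right) = 282686$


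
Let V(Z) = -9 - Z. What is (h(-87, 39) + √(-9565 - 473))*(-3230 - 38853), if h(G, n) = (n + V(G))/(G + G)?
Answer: 1641237/58 - 42083*I*√10038 ≈ 28297.0 - 4.2163e+6*I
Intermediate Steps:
h(G, n) = (-9 + n - G)/(2*G) (h(G, n) = (n + (-9 - G))/(G + G) = (-9 + n - G)/((2*G)) = (-9 + n - G)*(1/(2*G)) = (-9 + n - G)/(2*G))
(h(-87, 39) + √(-9565 - 473))*(-3230 - 38853) = ((½)*(-9 + 39 - 1*(-87))/(-87) + √(-9565 - 473))*(-3230 - 38853) = ((½)*(-1/87)*(-9 + 39 + 87) + √(-10038))*(-42083) = ((½)*(-1/87)*117 + I*√10038)*(-42083) = (-39/58 + I*√10038)*(-42083) = 1641237/58 - 42083*I*√10038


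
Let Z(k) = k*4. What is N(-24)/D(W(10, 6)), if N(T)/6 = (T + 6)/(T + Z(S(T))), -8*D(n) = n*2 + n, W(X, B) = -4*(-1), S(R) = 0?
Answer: -3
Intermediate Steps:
Z(k) = 4*k
W(X, B) = 4
D(n) = -3*n/8 (D(n) = -(n*2 + n)/8 = -(2*n + n)/8 = -3*n/8)
N(T) = 6*(6 + T)/T (N(T) = 6*((T + 6)/(T + 4*0)) = 6*((6 + T)/(T + 0)) = 6*((6 + T)/T) = 6*(6 + T)/T)
N(-24)/D(W(10, 6)) = (6 + 36/(-24))/((-3/8*4)) = (6 + 36*(-1/24))/(-3/2) = (6 - 3/2)*(-⅔) = (9/2)*(-⅔) = -3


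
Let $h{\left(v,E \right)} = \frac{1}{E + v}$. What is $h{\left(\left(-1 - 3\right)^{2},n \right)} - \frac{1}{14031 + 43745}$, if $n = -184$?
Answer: $- \frac{7243}{1213296} \approx -0.0059697$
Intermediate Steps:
$h{\left(\left(-1 - 3\right)^{2},n \right)} - \frac{1}{14031 + 43745} = \frac{1}{-184 + \left(-1 - 3\right)^{2}} - \frac{1}{14031 + 43745} = \frac{1}{-184 + \left(-4\right)^{2}} - \frac{1}{57776} = \frac{1}{-184 + 16} - \frac{1}{57776} = \frac{1}{-168} - \frac{1}{57776} = - \frac{1}{168} - \frac{1}{57776} = - \frac{7243}{1213296}$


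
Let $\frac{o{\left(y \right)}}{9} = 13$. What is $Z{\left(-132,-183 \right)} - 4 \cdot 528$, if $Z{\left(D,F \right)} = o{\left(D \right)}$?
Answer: $-1995$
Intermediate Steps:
$o{\left(y \right)} = 117$ ($o{\left(y \right)} = 9 \cdot 13 = 117$)
$Z{\left(D,F \right)} = 117$
$Z{\left(-132,-183 \right)} - 4 \cdot 528 = 117 - 4 \cdot 528 = 117 - 2112 = -1995$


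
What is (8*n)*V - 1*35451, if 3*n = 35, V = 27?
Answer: -32931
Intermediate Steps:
n = 35/3 (n = (⅓)*35 = 35/3 ≈ 11.667)
(8*n)*V - 1*35451 = (8*(35/3))*27 - 1*35451 = (280/3)*27 - 35451 = 2520 - 35451 = -32931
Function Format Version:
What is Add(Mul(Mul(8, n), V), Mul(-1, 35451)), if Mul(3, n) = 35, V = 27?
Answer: -32931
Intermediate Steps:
n = Rational(35, 3) (n = Mul(Rational(1, 3), 35) = Rational(35, 3) ≈ 11.667)
Add(Mul(Mul(8, n), V), Mul(-1, 35451)) = Add(Mul(Mul(8, Rational(35, 3)), 27), Mul(-1, 35451)) = Add(Mul(Rational(280, 3), 27), -35451) = Add(2520, -35451) = -32931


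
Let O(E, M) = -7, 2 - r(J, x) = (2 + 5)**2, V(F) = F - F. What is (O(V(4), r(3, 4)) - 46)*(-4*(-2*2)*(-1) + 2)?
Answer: 742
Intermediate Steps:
V(F) = 0
r(J, x) = -47 (r(J, x) = 2 - (2 + 5)**2 = 2 - 1*7**2 = 2 - 1*49 = 2 - 49 = -47)
(O(V(4), r(3, 4)) - 46)*(-4*(-2*2)*(-1) + 2) = (-7 - 46)*(-4*(-2*2)*(-1) + 2) = -53*(-(-16)*(-1) + 2) = -53*(-4*4 + 2) = -53*(-16 + 2) = -53*(-14) = 742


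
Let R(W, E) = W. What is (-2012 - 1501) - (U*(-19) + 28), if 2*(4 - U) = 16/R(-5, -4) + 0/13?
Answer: -17173/5 ≈ -3434.6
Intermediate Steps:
U = 28/5 (U = 4 - (16/(-5) + 0/13)/2 = 4 - (16*(-1/5) + 0*(1/13))/2 = 4 - (-16/5 + 0)/2 = 4 - 1/2*(-16/5) = 4 + 8/5 = 28/5 ≈ 5.6000)
(-2012 - 1501) - (U*(-19) + 28) = (-2012 - 1501) - ((28/5)*(-19) + 28) = -3513 - (-532/5 + 28) = -3513 - 1*(-392/5) = -3513 + 392/5 = -17173/5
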